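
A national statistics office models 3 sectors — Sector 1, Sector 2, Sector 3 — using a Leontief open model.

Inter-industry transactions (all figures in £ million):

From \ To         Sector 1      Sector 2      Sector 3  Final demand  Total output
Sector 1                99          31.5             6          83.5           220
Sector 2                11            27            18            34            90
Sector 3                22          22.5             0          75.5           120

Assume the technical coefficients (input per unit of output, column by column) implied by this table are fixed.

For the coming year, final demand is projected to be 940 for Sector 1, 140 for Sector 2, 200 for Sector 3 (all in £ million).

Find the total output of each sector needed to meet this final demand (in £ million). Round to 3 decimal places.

Technical coefficients a_ij = z_ij / X_j:
  a_11 = 99/220 = 0.45, a_21 = 11/220 = 0.05, a_31 = 22/220 = 0.10
  a_12 = 31.5/90 = 0.35, a_22 = 27/90 = 0.30, a_32 = 22.5/90 = 0.25
  a_13 = 6/120 = 0.05, a_23 = 18/120 = 0.15, a_33 = 0/120 = 0.00
I − A =
  [   0.55    -0.35    -0.05]
  [  -0.05     0.70    -0.15]
  [  -0.10    -0.25     1.00]
Cofactors of I−A, C_ij = (−1)^(i+j)·(minor ij) (rows/columns in the sector order above):
  C_11 = (0.70)(1.00) − (-0.15)(-0.25) = 0.6625
  C_12 = −[(-0.05)(1.00) − (-0.15)(-0.10)] = 0.0650
  C_13 = (-0.05)(-0.25) − (0.70)(-0.10) = 0.0825
  C_21 = −[(-0.35)(1.00) − (-0.05)(-0.25)] = 0.3625
  C_22 = (0.55)(1.00) − (-0.05)(-0.10) = 0.5450
  C_23 = −[(0.55)(-0.25) − (-0.35)(-0.10)] = 0.1725
  C_31 = (-0.35)(-0.15) − (-0.05)(0.70) = 0.0875
  C_32 = −[(0.55)(-0.15) − (-0.05)(-0.05)] = 0.0850
  C_33 = (0.55)(0.70) − (-0.35)(-0.05) = 0.3675
det(I−A) = Σ_j (I−A)_1j·C_1j = (0.55)(0.6625) + (-0.35)(0.0650) + (-0.05)(0.0825) = 0.3375
adj(I−A) = Cᵀ =
  [ 0.6625   0.3625   0.0875]
  [ 0.0650   0.5450   0.0850]
  [ 0.0825   0.1725   0.3675]
(I − A)⁻¹ = adj(I−A) / det(I−A) ≈
  [   1.9630     1.0741     0.2593]
  [   0.1926     1.6148     0.2519]
  [   0.2444     0.5111     1.0889]
x = (I − A)⁻¹ d = adj(I−A)·d / det(I−A), with det(I−A) = 0.3375:
  x_1 = (0.6625·940 + 0.3625·140 + 0.0875·200) / 0.3375 = 691.00 / 0.3375 ≈ 2047.407
  x_2 = (0.0650·940 + 0.5450·140 + 0.0850·200) / 0.3375 = 154.40 / 0.3375 ≈ 457.481
  x_3 = (0.0825·940 + 0.1725·140 + 0.3675·200) / 0.3375 = 175.20 / 0.3375 ≈ 519.111

x_1 = 2047.407, x_2 = 457.481, x_3 = 519.111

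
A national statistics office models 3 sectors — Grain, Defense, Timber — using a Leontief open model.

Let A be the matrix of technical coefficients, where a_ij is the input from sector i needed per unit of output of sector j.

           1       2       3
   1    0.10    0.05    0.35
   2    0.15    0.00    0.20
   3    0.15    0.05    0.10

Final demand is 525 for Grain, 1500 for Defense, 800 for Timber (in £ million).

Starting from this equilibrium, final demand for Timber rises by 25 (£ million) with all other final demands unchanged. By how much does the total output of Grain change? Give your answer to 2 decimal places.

I − A =
  [   0.90    -0.05    -0.35]
  [  -0.15     1.00    -0.20]
  [  -0.15    -0.05     0.90]
Cofactors of I−A, C_ij = (−1)^(i+j)·(minor ij) (rows/columns in the sector order above):
  C_11 = (1.00)(0.90) − (-0.20)(-0.05) = 0.8900
  C_12 = −[(-0.15)(0.90) − (-0.20)(-0.15)] = 0.1650
  C_13 = (-0.15)(-0.05) − (1.00)(-0.15) = 0.1575
  C_21 = −[(-0.05)(0.90) − (-0.35)(-0.05)] = 0.0625
  C_22 = (0.90)(0.90) − (-0.35)(-0.15) = 0.7575
  C_23 = −[(0.90)(-0.05) − (-0.05)(-0.15)] = 0.0525
  C_31 = (-0.05)(-0.20) − (-0.35)(1.00) = 0.3600
  C_32 = −[(0.90)(-0.20) − (-0.35)(-0.15)] = 0.2325
  C_33 = (0.90)(1.00) − (-0.05)(-0.15) = 0.8925
det(I−A) = Σ_j (I−A)_1j·C_1j = (0.90)(0.8900) + (-0.05)(0.1650) + (-0.35)(0.1575) = 0.737625
adj(I−A) = Cᵀ =
  [ 0.8900   0.0625   0.3600]
  [ 0.1650   0.7575   0.2325]
  [ 0.1575   0.0525   0.8925]
(I − A)⁻¹ = adj(I−A) / det(I−A) ≈
  [   1.2066     0.0847     0.4881]
  [   0.2237     1.0269     0.3152]
  [   0.2135     0.0712     1.2100]
Δx = (I − A)⁻¹ Δd with Δd having +25 in the Timber component and 0 elsewhere.
So Δx_1 = L_13 · (+25), where L_13 = adj(I−A)_13 / det(I−A) = 0.3600 / 0.737625.
Δx_1 = 0.3600 × (+25) / 0.737625 = 9.00 / 0.737625 ≈ 12.20.

Δx_1 = 12.20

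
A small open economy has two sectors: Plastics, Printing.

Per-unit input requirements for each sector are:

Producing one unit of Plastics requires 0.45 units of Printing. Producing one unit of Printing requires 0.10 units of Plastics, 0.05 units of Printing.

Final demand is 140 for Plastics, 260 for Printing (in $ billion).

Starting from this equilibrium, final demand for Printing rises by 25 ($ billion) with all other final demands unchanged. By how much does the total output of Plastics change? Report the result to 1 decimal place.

I − A =
  [   1.00    -0.10]
  [  -0.45     0.95]
det(I−A) = (1.00)(0.95) − (-0.10)(-0.45) = 0.9050
adj(I−A) = [[0.95, 0.10], [0.45, 1.00]]
(I − A)⁻¹ = adj(I−A) / det(I−A) ≈
  [   1.0497     0.1105]
  [   0.4972     1.1050]
Δx = (I − A)⁻¹ Δd with Δd having +25 in the Printing component and 0 elsewhere.
So Δx_1 = L_12 · (+25), where L_12 = adj(I−A)_12 / det(I−A) = 0.10 / 0.9050.
Δx_1 = 0.10 × (+25) / 0.9050 = 2.50 / 0.9050 ≈ 2.8.

Δx_1 = 2.8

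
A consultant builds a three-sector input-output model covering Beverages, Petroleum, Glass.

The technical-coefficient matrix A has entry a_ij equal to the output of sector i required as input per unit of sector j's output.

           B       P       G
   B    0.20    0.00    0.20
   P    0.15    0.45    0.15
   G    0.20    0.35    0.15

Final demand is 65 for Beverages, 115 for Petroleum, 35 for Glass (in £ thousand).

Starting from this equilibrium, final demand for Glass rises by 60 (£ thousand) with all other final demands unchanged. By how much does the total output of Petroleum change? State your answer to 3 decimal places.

I − A =
  [   0.80     0.00    -0.20]
  [  -0.15     0.55    -0.15]
  [  -0.20    -0.35     0.85]
Cofactors of I−A, C_ij = (−1)^(i+j)·(minor ij) (rows/columns in the sector order above):
  C_11 = (0.55)(0.85) − (-0.15)(-0.35) = 0.4150
  C_12 = −[(-0.15)(0.85) − (-0.15)(-0.20)] = 0.1575
  C_13 = (-0.15)(-0.35) − (0.55)(-0.20) = 0.1625
  C_21 = −[(0.00)(0.85) − (-0.20)(-0.35)] = 0.0700
  C_22 = (0.80)(0.85) − (-0.20)(-0.20) = 0.6400
  C_23 = −[(0.80)(-0.35) − (0.00)(-0.20)] = 0.2800
  C_31 = (0.00)(-0.15) − (-0.20)(0.55) = 0.1100
  C_32 = −[(0.80)(-0.15) − (-0.20)(-0.15)] = 0.1500
  C_33 = (0.80)(0.55) − (0.00)(-0.15) = 0.4400
det(I−A) = Σ_j (I−A)_1j·C_1j = (0.80)(0.4150) + (0.00)(0.1575) + (-0.20)(0.1625) = 0.2995
adj(I−A) = Cᵀ =
  [ 0.4150   0.0700   0.1100]
  [ 0.1575   0.6400   0.1500]
  [ 0.1625   0.2800   0.4400]
(I − A)⁻¹ = adj(I−A) / det(I−A) ≈
  [   1.3856     0.2337     0.3673]
  [   0.5259     2.1369     0.5008]
  [   0.5426     0.9349     1.4691]
Δx = (I − A)⁻¹ Δd with Δd having +60 in the Glass component and 0 elsewhere.
So Δx_P = L_PG · (+60), where L_PG = adj(I−A)_PG / det(I−A) = 0.1500 / 0.2995.
Δx_P = 0.1500 × (+60) / 0.2995 = 9.00 / 0.2995 ≈ 30.050.

Δx_P = 30.050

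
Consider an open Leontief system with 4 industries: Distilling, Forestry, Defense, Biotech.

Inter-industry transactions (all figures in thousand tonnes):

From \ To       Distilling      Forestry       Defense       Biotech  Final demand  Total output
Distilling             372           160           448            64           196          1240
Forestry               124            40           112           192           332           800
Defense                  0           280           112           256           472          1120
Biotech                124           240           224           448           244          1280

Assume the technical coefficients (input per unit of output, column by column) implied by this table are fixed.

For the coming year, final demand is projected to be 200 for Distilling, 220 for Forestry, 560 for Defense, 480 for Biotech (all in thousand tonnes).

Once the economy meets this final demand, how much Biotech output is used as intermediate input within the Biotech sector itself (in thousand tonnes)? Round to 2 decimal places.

Technical coefficients a_ij = z_ij / X_j:
  a_11 = 372/1240 = 0.30, a_21 = 124/1240 = 0.10, a_31 = 0/1240 = 0.00, a_41 = 124/1240 = 0.10
  a_12 = 160/800 = 0.20, a_22 = 40/800 = 0.05, a_32 = 280/800 = 0.35, a_42 = 240/800 = 0.30
  a_13 = 448/1120 = 0.40, a_23 = 112/1120 = 0.10, a_33 = 112/1120 = 0.10, a_43 = 224/1120 = 0.20
  a_14 = 64/1280 = 0.05, a_24 = 192/1280 = 0.15, a_34 = 256/1280 = 0.20, a_44 = 448/1280 = 0.35
I − A =
  [   0.70    -0.20    -0.40    -0.05]
  [  -0.10     0.95    -0.10    -0.15]
  [   0.00    -0.35     0.90    -0.20]
  [  -0.10    -0.30    -0.20     0.65]
Compute the cofactors C_ij = (−1)^(i+j)·(3×3 minor ij) of I−A; the adjugate is their transpose:
adj(I−A) = Cᵀ =
  [ 0.4380   0.2410   0.2590   0.1690]
  [ 0.0700   0.3690   0.0990   0.1210]
  [ 0.0530   0.2035   0.3785   0.1675]
  [ 0.1160   0.2700   0.2020   0.5420]
det(I−A) = Σ_j (I−A)_1j·C_1j = (0.70)(0.4380) + (-0.20)(0.0700) + (-0.40)(0.0530) + (-0.05)(0.1160) = 0.2656
(I − A)⁻¹ = adj(I−A) / det(I−A) ≈
  [   1.6491     0.9074     0.9752     0.6363]
  [   0.2636     1.3893     0.3727     0.4556]
  [   0.1995     0.7662     1.4251     0.6306]
  [   0.4367     1.0166     0.7605     2.0407]
First solve x = (I − A)⁻¹ d = adj(I−A)·d / det(I−A); in particular x_4 = (0.1160·200 + 0.2700·220 + 0.2020·560 + 0.5420·480) / 0.2656 = 455.88 / 0.2656 ≈ 1716.4157.
Intermediate flow from 4 to 4: z_44 = a_44 · x_4 = 0.35 × 455.88 / 0.2656 = 159.558 / 0.2656 ≈ 600.75.

z_44 = 600.75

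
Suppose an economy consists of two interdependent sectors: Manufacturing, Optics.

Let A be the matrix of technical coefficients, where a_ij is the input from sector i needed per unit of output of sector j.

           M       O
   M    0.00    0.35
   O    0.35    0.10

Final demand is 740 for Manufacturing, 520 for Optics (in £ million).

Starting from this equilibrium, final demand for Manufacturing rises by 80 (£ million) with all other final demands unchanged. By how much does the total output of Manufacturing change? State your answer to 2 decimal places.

Δx_M = 92.60

I − A =
  [   1.00    -0.35]
  [  -0.35     0.90]
det(I−A) = (1.00)(0.90) − (-0.35)(-0.35) = 0.7775
adj(I−A) = [[0.90, 0.35], [0.35, 1.00]]
(I − A)⁻¹ = adj(I−A) / det(I−A) ≈
  [   1.1576     0.4502]
  [   0.4502     1.2862]
Δx = (I − A)⁻¹ Δd with Δd having +80 in the Manufacturing component and 0 elsewhere.
So Δx_M = L_MM · (+80), where L_MM = adj(I−A)_MM / det(I−A) = 0.90 / 0.7775.
Δx_M = 0.90 × (+80) / 0.7775 = 72.00 / 0.7775 ≈ 92.60.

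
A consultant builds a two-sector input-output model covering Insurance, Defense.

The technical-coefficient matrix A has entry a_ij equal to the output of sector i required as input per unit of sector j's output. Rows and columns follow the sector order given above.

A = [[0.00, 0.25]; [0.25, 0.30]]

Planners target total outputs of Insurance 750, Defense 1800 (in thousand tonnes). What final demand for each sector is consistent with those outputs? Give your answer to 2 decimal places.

d_1 = 300.00, d_2 = 1072.50

I − A =
  [   1.00    -0.25]
  [  -0.25     0.70]
d = (I − A) x:
  d_1 = (+1.00)·750 + (-0.25)·1800 = 300.00
  d_2 = (-0.25)·750 + (+0.70)·1800 = 1072.50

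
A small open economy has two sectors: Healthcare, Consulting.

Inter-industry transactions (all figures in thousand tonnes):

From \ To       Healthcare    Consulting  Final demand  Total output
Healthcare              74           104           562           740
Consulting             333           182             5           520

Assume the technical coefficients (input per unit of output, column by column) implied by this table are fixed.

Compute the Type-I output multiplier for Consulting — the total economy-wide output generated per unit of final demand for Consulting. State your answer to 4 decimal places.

Technical coefficients a_ij = z_ij / X_j:
  a_HH = 74/740 = 0.10, a_CH = 333/740 = 0.45
  a_HC = 104/520 = 0.20, a_CC = 182/520 = 0.35
I − A =
  [   0.90    -0.20]
  [  -0.45     0.65]
det(I−A) = (0.90)(0.65) − (-0.20)(-0.45) = 0.4950
adj(I−A) = [[0.65, 0.20], [0.45, 0.90]]
(I − A)⁻¹ = adj(I−A) / det(I−A) ≈
  [   1.31313     0.40404]
  [   0.90909     1.81818]
The output multiplier for sector j is the column-j sum of the Leontief inverse (I − A)⁻¹ = adj(I−A) / det(I−A).
Column C of adj(I−A): (0.20, 0.90); det(I−A) = 0.4950.
m_C = (0.20 + 0.90) / 0.4950 = 1.10 / 0.4950 ≈ 2.2222.

m_C = 2.2222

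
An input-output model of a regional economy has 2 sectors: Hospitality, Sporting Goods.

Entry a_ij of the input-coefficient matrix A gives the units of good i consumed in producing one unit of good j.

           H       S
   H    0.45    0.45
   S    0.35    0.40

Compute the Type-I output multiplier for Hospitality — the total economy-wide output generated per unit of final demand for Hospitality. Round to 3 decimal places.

I − A =
  [   0.55    -0.45]
  [  -0.35     0.60]
det(I−A) = (0.55)(0.60) − (-0.45)(-0.35) = 0.1725
adj(I−A) = [[0.60, 0.45], [0.35, 0.55]]
(I − A)⁻¹ = adj(I−A) / det(I−A) ≈
  [   3.4783     2.6087]
  [   2.0290     3.1884]
The output multiplier for sector j is the column-j sum of the Leontief inverse (I − A)⁻¹ = adj(I−A) / det(I−A).
Column H of adj(I−A): (0.60, 0.35); det(I−A) = 0.1725.
m_H = (0.60 + 0.35) / 0.1725 = 0.95 / 0.1725 ≈ 5.507.

m_H = 5.507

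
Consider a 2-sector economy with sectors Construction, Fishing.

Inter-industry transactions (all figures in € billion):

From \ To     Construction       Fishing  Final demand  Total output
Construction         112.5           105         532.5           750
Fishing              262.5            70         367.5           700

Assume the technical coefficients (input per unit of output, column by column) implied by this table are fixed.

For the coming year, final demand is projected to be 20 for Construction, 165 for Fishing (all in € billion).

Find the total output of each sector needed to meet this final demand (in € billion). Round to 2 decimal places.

Technical coefficients a_ij = z_ij / X_j:
  a_CC = 112.5/750 = 0.15, a_FC = 262.5/750 = 0.35
  a_CF = 105/700 = 0.15, a_FF = 70/700 = 0.10
I − A =
  [   0.85    -0.15]
  [  -0.35     0.90]
det(I−A) = (0.85)(0.90) − (-0.15)(-0.35) = 0.7125
adj(I−A) = [[0.90, 0.15], [0.35, 0.85]]
(I − A)⁻¹ = adj(I−A) / det(I−A) ≈
  [   1.2632     0.2105]
  [   0.4912     1.1930]
x = (I − A)⁻¹ d = adj(I−A)·d / det(I−A), with det(I−A) = 0.7125:
  x_C = (0.90·20 + 0.15·165) / 0.7125 = 42.75 / 0.7125 = 60.00
  x_F = (0.35·20 + 0.85·165) / 0.7125 = 147.25 / 0.7125 ≈ 206.67

x_C = 60.00, x_F = 206.67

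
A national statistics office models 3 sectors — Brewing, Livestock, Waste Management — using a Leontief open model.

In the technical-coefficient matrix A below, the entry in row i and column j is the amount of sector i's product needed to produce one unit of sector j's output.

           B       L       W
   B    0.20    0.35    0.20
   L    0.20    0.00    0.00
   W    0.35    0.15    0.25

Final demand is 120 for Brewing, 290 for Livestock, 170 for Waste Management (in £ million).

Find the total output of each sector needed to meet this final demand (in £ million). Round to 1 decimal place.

x_B = 442.9, x_L = 378.6, x_W = 509.1

I − A =
  [   0.80    -0.35    -0.20]
  [  -0.20     1.00     0.00]
  [  -0.35    -0.15     0.75]
Cofactors of I−A, C_ij = (−1)^(i+j)·(minor ij) (rows/columns in the sector order above):
  C_11 = (1.00)(0.75) − (0.00)(-0.15) = 0.7500
  C_12 = −[(-0.20)(0.75) − (0.00)(-0.35)] = 0.1500
  C_13 = (-0.20)(-0.15) − (1.00)(-0.35) = 0.3800
  C_21 = −[(-0.35)(0.75) − (-0.20)(-0.15)] = 0.2925
  C_22 = (0.80)(0.75) − (-0.20)(-0.35) = 0.5300
  C_23 = −[(0.80)(-0.15) − (-0.35)(-0.35)] = 0.2425
  C_31 = (-0.35)(0.00) − (-0.20)(1.00) = 0.2000
  C_32 = −[(0.80)(0.00) − (-0.20)(-0.20)] = 0.0400
  C_33 = (0.80)(1.00) − (-0.35)(-0.20) = 0.7300
det(I−A) = Σ_j (I−A)_1j·C_1j = (0.80)(0.7500) + (-0.35)(0.1500) + (-0.20)(0.3800) = 0.4715
adj(I−A) = Cᵀ =
  [ 0.7500   0.2925   0.2000]
  [ 0.1500   0.5300   0.0400]
  [ 0.3800   0.2425   0.7300]
(I − A)⁻¹ = adj(I−A) / det(I−A) ≈
  [   1.5907     0.6204     0.4242]
  [   0.3181     1.1241     0.0848]
  [   0.8059     0.5143     1.5483]
x = (I − A)⁻¹ d = adj(I−A)·d / det(I−A), with det(I−A) = 0.4715:
  x_B = (0.7500·120 + 0.2925·290 + 0.2000·170) / 0.4715 = 208.825 / 0.4715 ≈ 442.9
  x_L = (0.1500·120 + 0.5300·290 + 0.0400·170) / 0.4715 = 178.50 / 0.4715 ≈ 378.6
  x_W = (0.3800·120 + 0.2425·290 + 0.7300·170) / 0.4715 = 240.025 / 0.4715 ≈ 509.1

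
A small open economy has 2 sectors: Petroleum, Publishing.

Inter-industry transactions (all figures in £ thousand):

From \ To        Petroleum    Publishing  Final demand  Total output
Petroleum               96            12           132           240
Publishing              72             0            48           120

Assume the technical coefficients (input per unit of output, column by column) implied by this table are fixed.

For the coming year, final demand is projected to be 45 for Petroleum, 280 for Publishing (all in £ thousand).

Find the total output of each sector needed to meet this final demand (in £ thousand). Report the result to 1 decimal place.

x_1 = 128.1, x_2 = 318.4

Technical coefficients a_ij = z_ij / X_j:
  a_11 = 96/240 = 0.40, a_21 = 72/240 = 0.30
  a_12 = 12/120 = 0.10, a_22 = 0/120 = 0.00
I − A =
  [   0.60    -0.10]
  [  -0.30     1.00]
det(I−A) = (0.60)(1.00) − (-0.10)(-0.30) = 0.5700
adj(I−A) = [[1.00, 0.10], [0.30, 0.60]]
(I − A)⁻¹ = adj(I−A) / det(I−A) ≈
  [   1.7544     0.1754]
  [   0.5263     1.0526]
x = (I − A)⁻¹ d = adj(I−A)·d / det(I−A), with det(I−A) = 0.5700:
  x_1 = (1.00·45 + 0.10·280) / 0.5700 = 73.00 / 0.5700 ≈ 128.1
  x_2 = (0.30·45 + 0.60·280) / 0.5700 = 181.50 / 0.5700 ≈ 318.4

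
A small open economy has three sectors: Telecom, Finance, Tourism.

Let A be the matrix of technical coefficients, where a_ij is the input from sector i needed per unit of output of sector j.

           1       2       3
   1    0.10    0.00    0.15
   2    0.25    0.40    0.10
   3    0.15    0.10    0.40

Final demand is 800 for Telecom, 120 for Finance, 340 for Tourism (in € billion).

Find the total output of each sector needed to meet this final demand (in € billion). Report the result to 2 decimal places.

x_1 = 1049.20, x_2 = 797.48, x_3 = 961.88

I − A =
  [   0.90     0.00    -0.15]
  [  -0.25     0.60    -0.10]
  [  -0.15    -0.10     0.60]
Cofactors of I−A, C_ij = (−1)^(i+j)·(minor ij) (rows/columns in the sector order above):
  C_11 = (0.60)(0.60) − (-0.10)(-0.10) = 0.3500
  C_12 = −[(-0.25)(0.60) − (-0.10)(-0.15)] = 0.1650
  C_13 = (-0.25)(-0.10) − (0.60)(-0.15) = 0.1150
  C_21 = −[(0.00)(0.60) − (-0.15)(-0.10)] = 0.0150
  C_22 = (0.90)(0.60) − (-0.15)(-0.15) = 0.5175
  C_23 = −[(0.90)(-0.10) − (0.00)(-0.15)] = 0.0900
  C_31 = (0.00)(-0.10) − (-0.15)(0.60) = 0.0900
  C_32 = −[(0.90)(-0.10) − (-0.15)(-0.25)] = 0.1275
  C_33 = (0.90)(0.60) − (0.00)(-0.25) = 0.5400
det(I−A) = Σ_j (I−A)_1j·C_1j = (0.90)(0.3500) + (0.00)(0.1650) + (-0.15)(0.1150) = 0.29775
adj(I−A) = Cᵀ =
  [ 0.3500   0.0150   0.0900]
  [ 0.1650   0.5175   0.1275]
  [ 0.1150   0.0900   0.5400]
(I − A)⁻¹ = adj(I−A) / det(I−A) ≈
  [   1.1755     0.0504     0.3023]
  [   0.5542     1.7380     0.4282]
  [   0.3862     0.3023     1.8136]
x = (I − A)⁻¹ d = adj(I−A)·d / det(I−A), with det(I−A) = 0.29775:
  x_1 = (0.3500·800 + 0.0150·120 + 0.0900·340) / 0.29775 = 312.40 / 0.29775 ≈ 1049.20
  x_2 = (0.1650·800 + 0.5175·120 + 0.1275·340) / 0.29775 = 237.45 / 0.29775 ≈ 797.48
  x_3 = (0.1150·800 + 0.0900·120 + 0.5400·340) / 0.29775 = 286.40 / 0.29775 ≈ 961.88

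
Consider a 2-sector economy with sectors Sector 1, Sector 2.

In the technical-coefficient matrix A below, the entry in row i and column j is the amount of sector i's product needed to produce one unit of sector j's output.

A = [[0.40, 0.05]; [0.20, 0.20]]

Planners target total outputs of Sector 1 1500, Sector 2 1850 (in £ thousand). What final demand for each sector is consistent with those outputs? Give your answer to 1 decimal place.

d_1 = 807.5, d_2 = 1180.0

I − A =
  [   0.60    -0.05]
  [  -0.20     0.80]
d = (I − A) x:
  d_1 = (+0.60)·1500 + (-0.05)·1850 = 807.5
  d_2 = (-0.20)·1500 + (+0.80)·1850 = 1180.0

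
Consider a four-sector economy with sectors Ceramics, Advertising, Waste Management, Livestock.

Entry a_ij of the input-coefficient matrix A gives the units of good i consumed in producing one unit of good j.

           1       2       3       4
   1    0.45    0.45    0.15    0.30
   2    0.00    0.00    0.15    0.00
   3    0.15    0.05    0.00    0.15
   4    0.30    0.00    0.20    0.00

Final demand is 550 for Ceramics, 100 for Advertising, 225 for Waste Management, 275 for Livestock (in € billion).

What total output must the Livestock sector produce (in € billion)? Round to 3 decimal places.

I − A =
  [   0.55    -0.45    -0.15    -0.30]
  [   0.00     1.00    -0.15     0.00]
  [  -0.15    -0.05     1.00    -0.15]
  [  -0.30     0.00    -0.20     1.00]
Compute the cofactors C_ij = (−1)^(i+j)·(3×3 minor ij) of I−A; the adjugate is their transpose:
adj(I−A) = Cᵀ =
  [ 0.962500   0.447000   0.277500   0.330375]
  [ 0.029250   0.405250   0.069000   0.019125]
  [ 0.195000   0.110750   0.460000   0.127500]
  [ 0.327750   0.156250   0.175250   0.513250]
det(I−A) = Σ_j (I−A)_1j·C_1j = (0.55)(0.962500) + (-0.45)(0.029250) + (-0.15)(0.195000) + (-0.30)(0.327750) = 0.3886375
(I − A)⁻¹ = adj(I−A) / det(I−A) ≈
  [   2.4766     1.1502     0.7140     0.8501]
  [   0.0753     1.0427     0.1775     0.0492]
  [   0.5018     0.2850     1.1836     0.3281]
  [   0.8433     0.4020     0.4509     1.3206]
x = (I − A)⁻¹ d = adj(I−A)·d / det(I−A), with det(I−A) = 0.3886375:
  x_1 = (0.962500·550 + 0.447000·100 + 0.277500·225 + 0.330375·275) / 0.3886375 = 727.365625 / 0.3886375 ≈ 1871.579
  x_2 = (0.029250·550 + 0.405250·100 + 0.069000·225 + 0.019125·275) / 0.3886375 = 77.396875 / 0.3886375 ≈ 199.149
  x_3 = (0.195000·550 + 0.110750·100 + 0.460000·225 + 0.127500·275) / 0.3886375 = 256.8875 / 0.3886375 ≈ 660.995
  x_4 = (0.327750·550 + 0.156250·100 + 0.175250·225 + 0.513250·275) / 0.3886375 = 376.4625 / 0.3886375 ≈ 968.673

x_4 = 968.673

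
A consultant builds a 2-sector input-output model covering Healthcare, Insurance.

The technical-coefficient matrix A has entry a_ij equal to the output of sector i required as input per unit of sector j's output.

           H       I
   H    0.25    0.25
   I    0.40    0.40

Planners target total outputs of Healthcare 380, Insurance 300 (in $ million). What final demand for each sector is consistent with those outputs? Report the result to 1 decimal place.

d_H = 210.0, d_I = 28.0

I − A =
  [   0.75    -0.25]
  [  -0.40     0.60]
d = (I − A) x:
  d_H = (+0.75)·380 + (-0.25)·300 = 210.0
  d_I = (-0.40)·380 + (+0.60)·300 = 28.0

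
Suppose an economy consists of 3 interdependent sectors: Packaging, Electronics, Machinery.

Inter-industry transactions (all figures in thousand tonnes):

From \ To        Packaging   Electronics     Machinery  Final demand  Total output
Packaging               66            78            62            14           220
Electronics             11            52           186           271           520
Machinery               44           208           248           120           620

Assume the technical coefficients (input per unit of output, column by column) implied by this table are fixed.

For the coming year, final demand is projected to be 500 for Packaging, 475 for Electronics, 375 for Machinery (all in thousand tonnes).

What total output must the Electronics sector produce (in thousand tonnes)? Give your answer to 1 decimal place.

Technical coefficients a_ij = z_ij / X_j:
  a_PP = 66/220 = 0.30, a_EP = 11/220 = 0.05, a_MP = 44/220 = 0.20
  a_PE = 78/520 = 0.15, a_EE = 52/520 = 0.10, a_ME = 208/520 = 0.40
  a_PM = 62/620 = 0.10, a_EM = 186/620 = 0.30, a_MM = 248/620 = 0.40
I − A =
  [   0.70    -0.15    -0.10]
  [  -0.05     0.90    -0.30]
  [  -0.20    -0.40     0.60]
Cofactors of I−A, C_ij = (−1)^(i+j)·(minor ij) (rows/columns in the sector order above):
  C_11 = (0.90)(0.60) − (-0.30)(-0.40) = 0.4200
  C_12 = −[(-0.05)(0.60) − (-0.30)(-0.20)] = 0.0900
  C_13 = (-0.05)(-0.40) − (0.90)(-0.20) = 0.2000
  C_21 = −[(-0.15)(0.60) − (-0.10)(-0.40)] = 0.1300
  C_22 = (0.70)(0.60) − (-0.10)(-0.20) = 0.4000
  C_23 = −[(0.70)(-0.40) − (-0.15)(-0.20)] = 0.3100
  C_31 = (-0.15)(-0.30) − (-0.10)(0.90) = 0.1350
  C_32 = −[(0.70)(-0.30) − (-0.10)(-0.05)] = 0.2150
  C_33 = (0.70)(0.90) − (-0.15)(-0.05) = 0.6225
det(I−A) = Σ_j (I−A)_1j·C_1j = (0.70)(0.4200) + (-0.15)(0.0900) + (-0.10)(0.2000) = 0.2605
adj(I−A) = Cᵀ =
  [ 0.4200   0.1300   0.1350]
  [ 0.0900   0.4000   0.2150]
  [ 0.2000   0.3100   0.6225]
(I − A)⁻¹ = adj(I−A) / det(I−A) ≈
  [   1.6123     0.4990     0.5182]
  [   0.3455     1.5355     0.8253]
  [   0.7678     1.1900     2.3896]
x = (I − A)⁻¹ d = adj(I−A)·d / det(I−A), with det(I−A) = 0.2605:
  x_P = (0.4200·500 + 0.1300·475 + 0.1350·375) / 0.2605 = 322.375 / 0.2605 ≈ 1237.5
  x_E = (0.0900·500 + 0.4000·475 + 0.2150·375) / 0.2605 = 315.625 / 0.2605 ≈ 1211.6
  x_M = (0.2000·500 + 0.3100·475 + 0.6225·375) / 0.2605 = 480.6875 / 0.2605 ≈ 1845.2

x_E = 1211.6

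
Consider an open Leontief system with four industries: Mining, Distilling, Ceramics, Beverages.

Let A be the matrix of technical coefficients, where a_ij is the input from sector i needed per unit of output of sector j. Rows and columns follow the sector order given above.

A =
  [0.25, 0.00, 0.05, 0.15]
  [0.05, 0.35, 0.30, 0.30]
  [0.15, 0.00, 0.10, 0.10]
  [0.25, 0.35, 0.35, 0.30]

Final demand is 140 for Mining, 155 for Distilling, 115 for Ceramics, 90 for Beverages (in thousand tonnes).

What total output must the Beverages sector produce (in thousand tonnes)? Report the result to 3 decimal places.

I − A =
  [   0.75     0.00    -0.05    -0.15]
  [  -0.05     0.65    -0.30    -0.30]
  [  -0.15     0.00     0.90    -0.10]
  [  -0.25    -0.35    -0.35     0.70]
Compute the cofactors C_ij = (−1)^(i+j)·(3×3 minor ij) of I−A; the adjugate is their transpose:
adj(I−A) = Cᵀ =
  [ 0.281750   0.049000   0.067375   0.091000]
  [ 0.152000   0.398125   0.233125   0.236500]
  [ 0.070500   0.034125   0.235500   0.063375]
  [ 0.211875   0.233625   0.258375   0.433875]
det(I−A) = Σ_j (I−A)_1j·C_1j = (0.75)(0.281750) + (0.00)(0.152000) + (-0.05)(0.070500) + (-0.15)(0.211875) = 0.17600625
(I − A)⁻¹ = adj(I−A) / det(I−A) ≈
  [   1.6008     0.2784     0.3828     0.5170]
  [   0.8636     2.2620     1.3245     1.3437]
  [   0.4006     0.1939     1.3380     0.3601]
  [   1.2038     1.3274     1.4680     2.4651]
x = (I − A)⁻¹ d = adj(I−A)·d / det(I−A), with det(I−A) = 0.17600625:
  x_M = (0.281750·140 + 0.049000·155 + 0.067375·115 + 0.091000·90) / 0.17600625 = 62.978125 / 0.17600625 ≈ 357.818
  x_D = (0.152000·140 + 0.398125·155 + 0.233125·115 + 0.236500·90) / 0.17600625 = 131.08375 / 0.17600625 ≈ 744.768
  x_C = (0.070500·140 + 0.034125·155 + 0.235500·115 + 0.063375·90) / 0.17600625 = 47.945625 / 0.17600625 ≈ 272.409
  x_B = (0.211875·140 + 0.233625·155 + 0.258375·115 + 0.433875·90) / 0.17600625 = 134.63625 / 0.17600625 ≈ 764.952

x_B = 764.952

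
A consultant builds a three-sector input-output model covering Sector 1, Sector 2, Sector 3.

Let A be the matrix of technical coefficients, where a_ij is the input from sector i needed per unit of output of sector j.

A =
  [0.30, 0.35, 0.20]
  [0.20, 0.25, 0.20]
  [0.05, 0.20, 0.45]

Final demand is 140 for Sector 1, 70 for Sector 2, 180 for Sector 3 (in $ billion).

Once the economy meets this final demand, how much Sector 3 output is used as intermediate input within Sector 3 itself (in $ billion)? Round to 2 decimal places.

z_33 = 229.76

I − A =
  [   0.70    -0.35    -0.20]
  [  -0.20     0.75    -0.20]
  [  -0.05    -0.20     0.55]
Cofactors of I−A, C_ij = (−1)^(i+j)·(minor ij) (rows/columns in the sector order above):
  C_11 = (0.75)(0.55) − (-0.20)(-0.20) = 0.3725
  C_12 = −[(-0.20)(0.55) − (-0.20)(-0.05)] = 0.1200
  C_13 = (-0.20)(-0.20) − (0.75)(-0.05) = 0.0775
  C_21 = −[(-0.35)(0.55) − (-0.20)(-0.20)] = 0.2325
  C_22 = (0.70)(0.55) − (-0.20)(-0.05) = 0.3750
  C_23 = −[(0.70)(-0.20) − (-0.35)(-0.05)] = 0.1575
  C_31 = (-0.35)(-0.20) − (-0.20)(0.75) = 0.2200
  C_32 = −[(0.70)(-0.20) − (-0.20)(-0.20)] = 0.1800
  C_33 = (0.70)(0.75) − (-0.35)(-0.20) = 0.4550
det(I−A) = Σ_j (I−A)_1j·C_1j = (0.70)(0.3725) + (-0.35)(0.1200) + (-0.20)(0.0775) = 0.20325
adj(I−A) = Cᵀ =
  [ 0.3725   0.2325   0.2200]
  [ 0.1200   0.3750   0.1800]
  [ 0.0775   0.1575   0.4550]
(I − A)⁻¹ = adj(I−A) / det(I−A) ≈
  [   1.8327     1.1439     1.0824]
  [   0.5904     1.8450     0.8856]
  [   0.3813     0.7749     2.2386]
First solve x = (I − A)⁻¹ d = adj(I−A)·d / det(I−A); in particular x_3 = (0.0775·140 + 0.1575·70 + 0.4550·180) / 0.20325 = 103.775 / 0.20325 ≈ 510.5781.
Intermediate flow from 3 to 3: z_33 = a_33 · x_3 = 0.45 × 103.775 / 0.20325 = 46.69875 / 0.20325 ≈ 229.76.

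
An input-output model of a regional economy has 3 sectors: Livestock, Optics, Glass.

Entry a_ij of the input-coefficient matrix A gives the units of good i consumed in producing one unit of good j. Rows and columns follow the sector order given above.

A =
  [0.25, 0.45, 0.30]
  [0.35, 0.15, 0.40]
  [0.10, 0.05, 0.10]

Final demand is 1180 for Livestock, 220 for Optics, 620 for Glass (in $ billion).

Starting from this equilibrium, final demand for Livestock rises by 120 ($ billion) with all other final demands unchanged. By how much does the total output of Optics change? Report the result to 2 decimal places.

Δx_O = 115.68

I − A =
  [   0.75    -0.45    -0.30]
  [  -0.35     0.85    -0.40]
  [  -0.10    -0.05     0.90]
Cofactors of I−A, C_ij = (−1)^(i+j)·(minor ij) (rows/columns in the sector order above):
  C_11 = (0.85)(0.90) − (-0.40)(-0.05) = 0.7450
  C_12 = −[(-0.35)(0.90) − (-0.40)(-0.10)] = 0.3550
  C_13 = (-0.35)(-0.05) − (0.85)(-0.10) = 0.1025
  C_21 = −[(-0.45)(0.90) − (-0.30)(-0.05)] = 0.4200
  C_22 = (0.75)(0.90) − (-0.30)(-0.10) = 0.6450
  C_23 = −[(0.75)(-0.05) − (-0.45)(-0.10)] = 0.0825
  C_31 = (-0.45)(-0.40) − (-0.30)(0.85) = 0.4350
  C_32 = −[(0.75)(-0.40) − (-0.30)(-0.35)] = 0.4050
  C_33 = (0.75)(0.85) − (-0.45)(-0.35) = 0.4800
det(I−A) = Σ_j (I−A)_1j·C_1j = (0.75)(0.7450) + (-0.45)(0.3550) + (-0.30)(0.1025) = 0.36825
adj(I−A) = Cᵀ =
  [ 0.7450   0.4200   0.4350]
  [ 0.3550   0.6450   0.4050]
  [ 0.1025   0.0825   0.4800]
(I − A)⁻¹ = adj(I−A) / det(I−A) ≈
  [   2.0231     1.1405     1.1813]
  [   0.9640     1.7515     1.0998]
  [   0.2783     0.2240     1.3035]
Δx = (I − A)⁻¹ Δd with Δd having +120 in the Livestock component and 0 elsewhere.
So Δx_O = L_OL · (+120), where L_OL = adj(I−A)_OL / det(I−A) = 0.3550 / 0.36825.
Δx_O = 0.3550 × (+120) / 0.36825 = 42.60 / 0.36825 ≈ 115.68.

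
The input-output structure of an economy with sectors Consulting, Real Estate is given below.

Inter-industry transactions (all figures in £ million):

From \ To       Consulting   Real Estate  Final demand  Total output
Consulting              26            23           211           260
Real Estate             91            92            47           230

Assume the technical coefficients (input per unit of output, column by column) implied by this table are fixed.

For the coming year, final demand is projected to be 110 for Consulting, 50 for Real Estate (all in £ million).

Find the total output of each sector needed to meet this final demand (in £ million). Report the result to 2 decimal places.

x_C = 140.59, x_R = 165.35

Technical coefficients a_ij = z_ij / X_j:
  a_CC = 26/260 = 0.10, a_RC = 91/260 = 0.35
  a_CR = 23/230 = 0.10, a_RR = 92/230 = 0.40
I − A =
  [   0.90    -0.10]
  [  -0.35     0.60]
det(I−A) = (0.90)(0.60) − (-0.10)(-0.35) = 0.5050
adj(I−A) = [[0.60, 0.10], [0.35, 0.90]]
(I − A)⁻¹ = adj(I−A) / det(I−A) ≈
  [   1.1881     0.1980]
  [   0.6931     1.7822]
x = (I − A)⁻¹ d = adj(I−A)·d / det(I−A), with det(I−A) = 0.5050:
  x_C = (0.60·110 + 0.10·50) / 0.5050 = 71.00 / 0.5050 ≈ 140.59
  x_R = (0.35·110 + 0.90·50) / 0.5050 = 83.50 / 0.5050 ≈ 165.35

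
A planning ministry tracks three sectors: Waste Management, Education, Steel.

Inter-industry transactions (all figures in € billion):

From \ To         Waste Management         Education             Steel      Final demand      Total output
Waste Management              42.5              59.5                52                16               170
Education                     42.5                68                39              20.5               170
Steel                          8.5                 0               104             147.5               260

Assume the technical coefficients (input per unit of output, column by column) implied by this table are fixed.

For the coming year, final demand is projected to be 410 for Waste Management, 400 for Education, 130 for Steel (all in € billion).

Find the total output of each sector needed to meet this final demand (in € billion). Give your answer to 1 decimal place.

x_1 = 1216.2, x_2 = 1252.9, x_3 = 318.0

Technical coefficients a_ij = z_ij / X_j:
  a_11 = 42.5/170 = 0.25, a_21 = 42.5/170 = 0.25, a_31 = 8.5/170 = 0.05
  a_12 = 59.5/170 = 0.35, a_22 = 68/170 = 0.40, a_32 = 0/170 = 0.00
  a_13 = 52/260 = 0.20, a_23 = 39/260 = 0.15, a_33 = 104/260 = 0.40
I − A =
  [   0.75    -0.35    -0.20]
  [  -0.25     0.60    -0.15]
  [  -0.05     0.00     0.60]
Cofactors of I−A, C_ij = (−1)^(i+j)·(minor ij) (rows/columns in the sector order above):
  C_11 = (0.60)(0.60) − (-0.15)(0.00) = 0.3600
  C_12 = −[(-0.25)(0.60) − (-0.15)(-0.05)] = 0.1575
  C_13 = (-0.25)(0.00) − (0.60)(-0.05) = 0.0300
  C_21 = −[(-0.35)(0.60) − (-0.20)(0.00)] = 0.2100
  C_22 = (0.75)(0.60) − (-0.20)(-0.05) = 0.4400
  C_23 = −[(0.75)(0.00) − (-0.35)(-0.05)] = 0.0175
  C_31 = (-0.35)(-0.15) − (-0.20)(0.60) = 0.1725
  C_32 = −[(0.75)(-0.15) − (-0.20)(-0.25)] = 0.1625
  C_33 = (0.75)(0.60) − (-0.35)(-0.25) = 0.3625
det(I−A) = Σ_j (I−A)_1j·C_1j = (0.75)(0.3600) + (-0.35)(0.1575) + (-0.20)(0.0300) = 0.208875
adj(I−A) = Cᵀ =
  [ 0.3600   0.2100   0.1725]
  [ 0.1575   0.4400   0.1625]
  [ 0.0300   0.0175   0.3625]
(I − A)⁻¹ = adj(I−A) / det(I−A) ≈
  [   1.7235     1.0054     0.8259]
  [   0.7540     2.1065     0.7780]
  [   0.1436     0.0838     1.7355]
x = (I − A)⁻¹ d = adj(I−A)·d / det(I−A), with det(I−A) = 0.208875:
  x_1 = (0.3600·410 + 0.2100·400 + 0.1725·130) / 0.208875 = 254.025 / 0.208875 ≈ 1216.2
  x_2 = (0.1575·410 + 0.4400·400 + 0.1625·130) / 0.208875 = 261.70 / 0.208875 ≈ 1252.9
  x_3 = (0.0300·410 + 0.0175·400 + 0.3625·130) / 0.208875 = 66.425 / 0.208875 ≈ 318.0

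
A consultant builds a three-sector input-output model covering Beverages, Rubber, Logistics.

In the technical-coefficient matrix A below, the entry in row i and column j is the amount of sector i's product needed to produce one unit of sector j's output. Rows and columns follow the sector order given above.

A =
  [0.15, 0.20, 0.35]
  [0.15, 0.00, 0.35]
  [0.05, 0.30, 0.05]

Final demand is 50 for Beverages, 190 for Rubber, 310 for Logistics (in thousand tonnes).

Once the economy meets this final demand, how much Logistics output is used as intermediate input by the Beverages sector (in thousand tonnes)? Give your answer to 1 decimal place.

I − A =
  [   0.85    -0.20    -0.35]
  [  -0.15     1.00    -0.35]
  [  -0.05    -0.30     0.95]
Cofactors of I−A, C_ij = (−1)^(i+j)·(minor ij) (rows/columns in the sector order above):
  C_11 = (1.00)(0.95) − (-0.35)(-0.30) = 0.8450
  C_12 = −[(-0.15)(0.95) − (-0.35)(-0.05)] = 0.1600
  C_13 = (-0.15)(-0.30) − (1.00)(-0.05) = 0.0950
  C_21 = −[(-0.20)(0.95) − (-0.35)(-0.30)] = 0.2950
  C_22 = (0.85)(0.95) − (-0.35)(-0.05) = 0.7900
  C_23 = −[(0.85)(-0.30) − (-0.20)(-0.05)] = 0.2650
  C_31 = (-0.20)(-0.35) − (-0.35)(1.00) = 0.4200
  C_32 = −[(0.85)(-0.35) − (-0.35)(-0.15)] = 0.3500
  C_33 = (0.85)(1.00) − (-0.20)(-0.15) = 0.8200
det(I−A) = Σ_j (I−A)_1j·C_1j = (0.85)(0.8450) + (-0.20)(0.1600) + (-0.35)(0.0950) = 0.6530
adj(I−A) = Cᵀ =
  [ 0.8450   0.2950   0.4200]
  [ 0.1600   0.7900   0.3500]
  [ 0.0950   0.2650   0.8200]
(I − A)⁻¹ = adj(I−A) / det(I−A) ≈
  [   1.2940     0.4518     0.6432]
  [   0.2450     1.2098     0.5360]
  [   0.1455     0.4058     1.2557]
First solve x = (I − A)⁻¹ d = adj(I−A)·d / det(I−A); in particular x_1 = (0.8450·50 + 0.2950·190 + 0.4200·310) / 0.6530 = 228.50 / 0.6530 ≈ 349.923.
Intermediate flow from 3 to 1: z_31 = a_31 · x_1 = 0.05 × 228.50 / 0.6530 = 11.425 / 0.6530 ≈ 17.5.

z_31 = 17.5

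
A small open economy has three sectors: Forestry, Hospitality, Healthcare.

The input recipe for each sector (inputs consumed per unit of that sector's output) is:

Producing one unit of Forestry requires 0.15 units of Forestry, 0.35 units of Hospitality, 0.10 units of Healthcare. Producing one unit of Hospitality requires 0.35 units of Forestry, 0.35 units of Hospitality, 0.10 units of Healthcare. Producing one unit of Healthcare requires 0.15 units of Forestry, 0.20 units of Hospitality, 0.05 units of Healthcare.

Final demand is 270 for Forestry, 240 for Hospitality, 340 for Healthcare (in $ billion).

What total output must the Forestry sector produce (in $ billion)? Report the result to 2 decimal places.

I − A =
  [   0.85    -0.35    -0.15]
  [  -0.35     0.65    -0.20]
  [  -0.10    -0.10     0.95]
Cofactors of I−A, C_ij = (−1)^(i+j)·(minor ij) (rows/columns in the sector order above):
  C_11 = (0.65)(0.95) − (-0.20)(-0.10) = 0.5975
  C_12 = −[(-0.35)(0.95) − (-0.20)(-0.10)] = 0.3525
  C_13 = (-0.35)(-0.10) − (0.65)(-0.10) = 0.1000
  C_21 = −[(-0.35)(0.95) − (-0.15)(-0.10)] = 0.3475
  C_22 = (0.85)(0.95) − (-0.15)(-0.10) = 0.7925
  C_23 = −[(0.85)(-0.10) − (-0.35)(-0.10)] = 0.1200
  C_31 = (-0.35)(-0.20) − (-0.15)(0.65) = 0.1675
  C_32 = −[(0.85)(-0.20) − (-0.15)(-0.35)] = 0.2225
  C_33 = (0.85)(0.65) − (-0.35)(-0.35) = 0.4300
det(I−A) = Σ_j (I−A)_1j·C_1j = (0.85)(0.5975) + (-0.35)(0.3525) + (-0.15)(0.1000) = 0.3695
adj(I−A) = Cᵀ =
  [ 0.5975   0.3475   0.1675]
  [ 0.3525   0.7925   0.2225]
  [ 0.1000   0.1200   0.4300]
(I − A)⁻¹ = adj(I−A) / det(I−A) ≈
  [   1.6171     0.9405     0.4533]
  [   0.9540     2.1448     0.6022]
  [   0.2706     0.3248     1.1637]
x = (I − A)⁻¹ d = adj(I−A)·d / det(I−A), with det(I−A) = 0.3695:
  x_1 = (0.5975·270 + 0.3475·240 + 0.1675·340) / 0.3695 = 301.675 / 0.3695 ≈ 816.44
  x_2 = (0.3525·270 + 0.7925·240 + 0.2225·340) / 0.3695 = 361.025 / 0.3695 ≈ 977.06
  x_3 = (0.1000·270 + 0.1200·240 + 0.4300·340) / 0.3695 = 202.00 / 0.3695 ≈ 546.68

x_1 = 816.44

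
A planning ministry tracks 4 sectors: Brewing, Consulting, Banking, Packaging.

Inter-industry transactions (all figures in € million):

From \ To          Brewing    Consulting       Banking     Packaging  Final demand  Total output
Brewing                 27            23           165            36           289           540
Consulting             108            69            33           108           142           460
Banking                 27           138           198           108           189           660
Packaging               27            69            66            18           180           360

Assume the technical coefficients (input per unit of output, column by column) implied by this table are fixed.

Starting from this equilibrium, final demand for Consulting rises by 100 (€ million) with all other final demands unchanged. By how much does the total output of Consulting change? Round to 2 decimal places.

Technical coefficients a_ij = z_ij / X_j:
  a_11 = 27/540 = 0.05, a_21 = 108/540 = 0.20, a_31 = 27/540 = 0.05, a_41 = 27/540 = 0.05
  a_12 = 23/460 = 0.05, a_22 = 69/460 = 0.15, a_32 = 138/460 = 0.30, a_42 = 69/460 = 0.15
  a_13 = 165/660 = 0.25, a_23 = 33/660 = 0.05, a_33 = 198/660 = 0.30, a_43 = 66/660 = 0.10
  a_14 = 36/360 = 0.10, a_24 = 108/360 = 0.30, a_34 = 108/360 = 0.30, a_44 = 18/360 = 0.05
I − A =
  [   0.95    -0.05    -0.25    -0.10]
  [  -0.20     0.85    -0.05    -0.30]
  [  -0.05    -0.30     0.70    -0.30]
  [  -0.05    -0.15    -0.10     0.95]
Compute the cofactors C_ij = (−1)^(i+j)·(3×3 minor ij) of I−A; the adjugate is their transpose:
adj(I−A) = Cᵀ =
  [ 0.482750   0.127750   0.203750   0.155500]
  [ 0.142125   0.583625   0.126625   0.239250]
  [ 0.121375   0.315875   0.706875   0.335750]
  [ 0.060625   0.132125   0.105125   0.518250]
det(I−A) = Σ_j (I−A)_1j·C_1j = (0.95)(0.482750) + (-0.05)(0.142125) + (-0.25)(0.121375) + (-0.10)(0.060625) = 0.4151
(I − A)⁻¹ = adj(I−A) / det(I−A) ≈
  [   1.1630     0.3078     0.4908     0.3746]
  [   0.3424     1.4060     0.3050     0.5764]
  [   0.2924     0.7610     1.7029     0.8088]
  [   0.1460     0.3183     0.2533     1.2485]
Δx = (I − A)⁻¹ Δd with Δd having +100 in the Consulting component and 0 elsewhere.
So Δx_2 = L_22 · (+100), where L_22 = adj(I−A)_22 / det(I−A) = 0.583625 / 0.4151.
Δx_2 = 0.583625 × (+100) / 0.4151 = 58.3625 / 0.4151 ≈ 140.60.

Δx_2 = 140.60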